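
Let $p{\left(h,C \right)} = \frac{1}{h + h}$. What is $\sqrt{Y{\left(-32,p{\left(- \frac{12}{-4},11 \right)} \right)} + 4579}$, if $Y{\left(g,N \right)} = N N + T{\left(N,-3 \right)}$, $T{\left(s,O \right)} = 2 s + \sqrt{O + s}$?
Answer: $\frac{\sqrt{164857 + 6 i \sqrt{102}}}{6} \approx 67.671 + 0.012437 i$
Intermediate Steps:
$p{\left(h,C \right)} = \frac{1}{2 h}$
$T{\left(s,O \right)} = \sqrt{O + s} + 2 s$
$Y{\left(g,N \right)} = N^{2} + \sqrt{-3 + N} + 2 N$ ($Y{\left(g,N \right)} = N N + \left(\sqrt{-3 + N} + 2 N\right) = N^{2} + \left(\sqrt{-3 + N} + 2 N\right) = N^{2} + \sqrt{-3 + N} + 2 N$)
$\sqrt{Y{\left(-32,p{\left(- \frac{12}{-4},11 \right)} \right)} + 4579} = \sqrt{\left(\left(\frac{1}{2 \left(- \frac{12}{-4}\right)}\right)^{2} + \sqrt{-3 + \frac{1}{2 \left(- \frac{12}{-4}\right)}} + 2 \frac{1}{2 \left(- \frac{12}{-4}\right)}\right) + 4579} = \sqrt{\left(\left(\frac{1}{2 \left(\left(-12\right) \left(- \frac{1}{4}\right)\right)}\right)^{2} + \sqrt{-3 + \frac{1}{2 \left(\left(-12\right) \left(- \frac{1}{4}\right)\right)}} + 2 \frac{1}{2 \left(\left(-12\right) \left(- \frac{1}{4}\right)\right)}\right) + 4579} = \sqrt{\left(\left(\frac{1}{2 \cdot 3}\right)^{2} + \sqrt{-3 + \frac{1}{2 \cdot 3}} + 2 \frac{1}{2 \cdot 3}\right) + 4579} = \sqrt{\left(\left(\frac{1}{2} \cdot \frac{1}{3}\right)^{2} + \sqrt{-3 + \frac{1}{2} \cdot \frac{1}{3}} + 2 \cdot \frac{1}{2} \cdot \frac{1}{3}\right) + 4579} = \sqrt{\left(\left(\frac{1}{6}\right)^{2} + \sqrt{-3 + \frac{1}{6}} + 2 \cdot \frac{1}{6}\right) + 4579} = \sqrt{\left(\frac{1}{36} + \sqrt{- \frac{17}{6}} + \frac{1}{3}\right) + 4579} = \sqrt{\left(\frac{1}{36} + \frac{i \sqrt{102}}{6} + \frac{1}{3}\right) + 4579} = \sqrt{\left(\frac{13}{36} + \frac{i \sqrt{102}}{6}\right) + 4579} = \sqrt{\frac{164857}{36} + \frac{i \sqrt{102}}{6}}$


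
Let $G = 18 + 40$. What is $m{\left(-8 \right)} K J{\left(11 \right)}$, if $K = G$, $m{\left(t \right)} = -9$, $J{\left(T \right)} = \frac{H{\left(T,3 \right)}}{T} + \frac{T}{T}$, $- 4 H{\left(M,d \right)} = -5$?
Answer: $- \frac{12789}{22} \approx -581.32$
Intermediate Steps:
$H{\left(M,d \right)} = \frac{5}{4}$ ($H{\left(M,d \right)} = \left(- \frac{1}{4}\right) \left(-5\right) = \frac{5}{4}$)
$J{\left(T \right)} = 1 + \frac{5}{4 T}$ ($J{\left(T \right)} = \frac{5}{4 T} + \frac{T}{T} = \frac{5}{4 T} + 1 = 1 + \frac{5}{4 T}$)
$G = 58$
$K = 58$
$m{\left(-8 \right)} K J{\left(11 \right)} = \left(-9\right) 58 \frac{\frac{5}{4} + 11}{11} = - 522 \cdot \frac{1}{11} \cdot \frac{49}{4} = \left(-522\right) \frac{49}{44} = - \frac{12789}{22}$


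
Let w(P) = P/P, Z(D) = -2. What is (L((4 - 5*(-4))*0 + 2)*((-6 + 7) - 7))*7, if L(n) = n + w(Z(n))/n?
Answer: -105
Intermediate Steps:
w(P) = 1
L(n) = n + 1/n
(L((4 - 5*(-4))*0 + 2)*((-6 + 7) - 7))*7 = ((((4 - 5*(-4))*0 + 2) + 1/((4 - 5*(-4))*0 + 2))*((-6 + 7) - 7))*7 = ((((4 + 20)*0 + 2) + 1/((4 + 20)*0 + 2))*(1 - 7))*7 = (((24*0 + 2) + 1/(24*0 + 2))*(-6))*7 = (((0 + 2) + 1/(0 + 2))*(-6))*7 = ((2 + 1/2)*(-6))*7 = ((5/2)*(-6))*7 = -15*7 = -105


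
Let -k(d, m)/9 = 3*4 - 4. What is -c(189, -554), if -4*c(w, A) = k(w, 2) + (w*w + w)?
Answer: 17919/2 ≈ 8959.5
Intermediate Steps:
k(d, m) = -72 (k(d, m) = -9*(3*4 - 4) = -9*(12 - 4) = -9*8 = -72)
c(w, A) = 18 - w/4 - w²/4 (c(w, A) = -(-72 + (w*w + w))/4 = -(-72 + (w² + w))/4 = -(-72 + (w + w²))/4 = -(-72 + w + w²)/4 = 18 - w/4 - w²/4)
-c(189, -554) = -(18 - ¼*189 - ¼*189²) = -(18 - 189/4 - ¼*35721) = -(18 - 189/4 - 35721/4) = -1*(-17919/2) = 17919/2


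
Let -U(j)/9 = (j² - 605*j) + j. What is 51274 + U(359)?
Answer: 842869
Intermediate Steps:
U(j) = -9*j² + 5436*j (U(j) = -9*((j² - 605*j) + j) = -9*(j² - 604*j) = -9*j² + 5436*j)
51274 + U(359) = 51274 + 9*359*(604 - 1*359) = 51274 + 9*359*(604 - 359) = 51274 + 9*359*245 = 51274 + 791595 = 842869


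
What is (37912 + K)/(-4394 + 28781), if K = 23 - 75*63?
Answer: 11070/8129 ≈ 1.3618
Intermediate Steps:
K = -4702 (K = 23 - 4725 = -4702)
(37912 + K)/(-4394 + 28781) = (37912 - 4702)/(-4394 + 28781) = 33210/24387 = 33210*(1/24387) = 11070/8129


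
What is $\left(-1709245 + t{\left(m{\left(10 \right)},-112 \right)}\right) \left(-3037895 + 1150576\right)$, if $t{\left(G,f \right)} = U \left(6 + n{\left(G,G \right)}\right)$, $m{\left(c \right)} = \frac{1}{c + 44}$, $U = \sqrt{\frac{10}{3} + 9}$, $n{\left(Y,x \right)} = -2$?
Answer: $3225890564155 - \frac{7549276 \sqrt{111}}{3} \approx 3.2259 \cdot 10^{12}$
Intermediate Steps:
$U = \frac{\sqrt{111}}{3}$ ($U = \sqrt{10 \cdot \frac{1}{3} + 9} = \sqrt{\frac{10}{3} + 9} = \sqrt{\frac{37}{3}} = \frac{\sqrt{111}}{3} \approx 3.5119$)
$m{\left(c \right)} = \frac{1}{44 + c}$
$t{\left(G,f \right)} = \frac{4 \sqrt{111}}{3}$ ($t{\left(G,f \right)} = \frac{\sqrt{111}}{3} \left(6 - 2\right) = \frac{\sqrt{111}}{3} \cdot 4 = \frac{4 \sqrt{111}}{3}$)
$\left(-1709245 + t{\left(m{\left(10 \right)},-112 \right)}\right) \left(-3037895 + 1150576\right) = \left(-1709245 + \frac{4 \sqrt{111}}{3}\right) \left(-3037895 + 1150576\right) = \left(-1709245 + \frac{4 \sqrt{111}}{3}\right) \left(-1887319\right) = 3225890564155 - \frac{7549276 \sqrt{111}}{3}$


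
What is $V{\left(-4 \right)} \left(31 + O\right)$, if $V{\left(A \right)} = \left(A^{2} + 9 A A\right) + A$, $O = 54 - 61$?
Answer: $3744$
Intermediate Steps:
$O = -7$ ($O = 54 - 61 = -7$)
$V{\left(A \right)} = A + 10 A^{2}$ ($V{\left(A \right)} = \left(A^{2} + 9 A^{2}\right) + A = 10 A^{2} + A = A + 10 A^{2}$)
$V{\left(-4 \right)} \left(31 + O\right) = - 4 \left(1 + 10 \left(-4\right)\right) \left(31 - 7\right) = - 4 \left(1 - 40\right) 24 = \left(-4\right) \left(-39\right) 24 = 156 \cdot 24 = 3744$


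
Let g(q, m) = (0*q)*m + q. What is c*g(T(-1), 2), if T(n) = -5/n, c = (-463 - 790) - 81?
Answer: -6670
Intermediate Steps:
c = -1334 (c = -1253 - 81 = -1334)
g(q, m) = q (g(q, m) = 0*m + q = 0 + q = q)
c*g(T(-1), 2) = -(-6670)/(-1) = -(-6670)*(-1) = -1334*5 = -6670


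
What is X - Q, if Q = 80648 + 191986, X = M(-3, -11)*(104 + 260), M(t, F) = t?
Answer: -273726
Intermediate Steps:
X = -1092 (X = -3*(104 + 260) = -3*364 = -1092)
Q = 272634
X - Q = -1092 - 1*272634 = -1092 - 272634 = -273726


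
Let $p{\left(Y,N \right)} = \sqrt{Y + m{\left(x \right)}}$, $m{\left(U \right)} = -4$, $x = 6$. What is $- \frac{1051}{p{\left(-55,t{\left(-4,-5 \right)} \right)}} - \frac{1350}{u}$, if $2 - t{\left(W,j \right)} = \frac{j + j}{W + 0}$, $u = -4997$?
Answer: $\frac{1350}{4997} + \frac{1051 i \sqrt{59}}{59} \approx 0.27016 + 136.83 i$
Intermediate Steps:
$t{\left(W,j \right)} = 2 - \frac{2 j}{W}$ ($t{\left(W,j \right)} = 2 - \frac{j + j}{W + 0} = 2 - \frac{2 j}{W}$)
$p{\left(Y,N \right)} = \sqrt{-4 + Y}$ ($p{\left(Y,N \right)} = \sqrt{Y - 4} = \sqrt{-4 + Y}$)
$- \frac{1051}{p{\left(-55,t{\left(-4,-5 \right)} \right)}} - \frac{1350}{u} = - \frac{1051}{\sqrt{-4 - 55}} - \frac{1350}{-4997} = - \frac{1051}{\sqrt{-59}} - - \frac{1350}{4997} = - \frac{1051}{i \sqrt{59}} + \frac{1350}{4997} = - 1051 \left(- \frac{i \sqrt{59}}{59}\right) + \frac{1350}{4997} = \frac{1051 i \sqrt{59}}{59} + \frac{1350}{4997} = \frac{1350}{4997} + \frac{1051 i \sqrt{59}}{59}$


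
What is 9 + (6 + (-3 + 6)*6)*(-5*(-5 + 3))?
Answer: 249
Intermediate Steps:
9 + (6 + (-3 + 6)*6)*(-5*(-5 + 3)) = 9 + (6 + 3*6)*(-5*(-2)) = 9 + (6 + 18)*10 = 9 + 24*10 = 9 + 240 = 249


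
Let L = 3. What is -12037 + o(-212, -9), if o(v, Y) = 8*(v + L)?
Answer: -13709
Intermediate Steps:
o(v, Y) = 24 + 8*v (o(v, Y) = 8*(v + 3) = 8*(3 + v) = 24 + 8*v)
-12037 + o(-212, -9) = -12037 + (24 + 8*(-212)) = -12037 + (24 - 1696) = -12037 - 1672 = -13709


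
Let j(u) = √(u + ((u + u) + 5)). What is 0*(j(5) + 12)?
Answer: 0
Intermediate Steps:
j(u) = √(5 + 3*u) (j(u) = √(u + (2*u + 5)) = √(u + (5 + 2*u)) = √(5 + 3*u))
0*(j(5) + 12) = 0*(√(5 + 3*5) + 12) = 0*(√(5 + 15) + 12) = 0*(√20 + 12) = 0*(2*√5 + 12) = 0*(12 + 2*√5) = 0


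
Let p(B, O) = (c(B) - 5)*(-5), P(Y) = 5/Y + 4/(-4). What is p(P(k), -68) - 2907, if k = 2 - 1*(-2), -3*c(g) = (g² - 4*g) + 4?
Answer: -138091/48 ≈ -2876.9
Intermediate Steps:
c(g) = -4/3 - g²/3 + 4*g/3 (c(g) = -((g² - 4*g) + 4)/3 = -(4 + g² - 4*g)/3 = -4/3 - g²/3 + 4*g/3)
k = 4 (k = 2 + 2 = 4)
P(Y) = -1 + 5/Y (P(Y) = 5/Y + 4*(-¼) = 5/Y - 1 = -1 + 5/Y)
p(B, O) = 95/3 - 20*B/3 + 5*B²/3 (p(B, O) = ((-4/3 - B²/3 + 4*B/3) - 5)*(-5) = (-19/3 - B²/3 + 4*B/3)*(-5) = 95/3 - 20*B/3 + 5*B²/3)
p(P(k), -68) - 2907 = (95/3 - 20*(5 - 1*4)/(3*4) + 5*((5 - 1*4)/4)²/3) - 2907 = (95/3 - 5*(5 - 4)/3 + 5*((5 - 4)/4)²/3) - 2907 = (95/3 - 5/3 + 5*((¼)*1)²/3) - 2907 = (95/3 - 20/3*¼ + 5*(¼)²/3) - 2907 = (95/3 - 5/3 + (5/3)*(1/16)) - 2907 = (95/3 - 5/3 + 5/48) - 2907 = 1445/48 - 2907 = -138091/48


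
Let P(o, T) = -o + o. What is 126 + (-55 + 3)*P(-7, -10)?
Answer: 126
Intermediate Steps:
P(o, T) = 0
126 + (-55 + 3)*P(-7, -10) = 126 + (-55 + 3)*0 = 126 - 52*0 = 126 + 0 = 126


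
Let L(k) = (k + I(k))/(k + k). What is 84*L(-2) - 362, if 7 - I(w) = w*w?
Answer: -383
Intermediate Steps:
I(w) = 7 - w**2 (I(w) = 7 - w*w = 7 - w**2)
L(k) = (7 + k - k**2)/(2*k) (L(k) = (k + (7 - k**2))/(k + k) = (7 + k - k**2)/((2*k)) = (7 + k - k**2)*(1/(2*k)) = (7 + k - k**2)/(2*k))
84*L(-2) - 362 = 84*((1/2)*(7 - 2 - 1*(-2)**2)/(-2)) - 362 = 84*((1/2)*(-1/2)*(7 - 2 - 1*4)) - 362 = 84*((1/2)*(-1/2)*(7 - 2 - 4)) - 362 = 84*((1/2)*(-1/2)*1) - 362 = 84*(-1/4) - 362 = -21 - 362 = -383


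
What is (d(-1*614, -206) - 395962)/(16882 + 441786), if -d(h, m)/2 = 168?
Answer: -28307/32762 ≈ -0.86402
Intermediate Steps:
d(h, m) = -336 (d(h, m) = -2*168 = -336)
(d(-1*614, -206) - 395962)/(16882 + 441786) = (-336 - 395962)/(16882 + 441786) = -396298/458668 = -396298*1/458668 = -28307/32762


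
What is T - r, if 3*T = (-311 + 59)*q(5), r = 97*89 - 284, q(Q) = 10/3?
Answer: -8629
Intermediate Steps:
q(Q) = 10/3 (q(Q) = 10*(1/3) = 10/3)
r = 8349 (r = 8633 - 284 = 8349)
T = -280 (T = ((-311 + 59)*(10/3))/3 = (-252*10/3)/3 = (1/3)*(-840) = -280)
T - r = -280 - 1*8349 = -280 - 8349 = -8629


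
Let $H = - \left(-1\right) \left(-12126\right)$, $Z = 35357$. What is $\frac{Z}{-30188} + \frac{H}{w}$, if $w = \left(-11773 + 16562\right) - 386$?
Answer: $- \frac{521736559}{132917764} \approx -3.9253$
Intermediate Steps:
$H = -12126$ ($H = \left(-1\right) 12126 = -12126$)
$w = 4403$ ($w = 4789 - 386 = 4403$)
$\frac{Z}{-30188} + \frac{H}{w} = \frac{35357}{-30188} - \frac{12126}{4403} = 35357 \left(- \frac{1}{30188}\right) - \frac{12126}{4403} = - \frac{35357}{30188} - \frac{12126}{4403} = - \frac{521736559}{132917764}$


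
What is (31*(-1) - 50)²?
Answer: 6561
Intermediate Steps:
(31*(-1) - 50)² = (-31 - 50)² = (-81)² = 6561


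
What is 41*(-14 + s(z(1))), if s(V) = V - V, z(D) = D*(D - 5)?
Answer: -574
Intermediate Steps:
z(D) = D*(-5 + D)
s(V) = 0
41*(-14 + s(z(1))) = 41*(-14 + 0) = 41*(-14) = -574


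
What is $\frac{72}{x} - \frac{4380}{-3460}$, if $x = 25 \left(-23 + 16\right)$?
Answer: $\frac{25869}{30275} \approx 0.85447$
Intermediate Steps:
$x = -175$ ($x = 25 \left(-7\right) = -175$)
$\frac{72}{x} - \frac{4380}{-3460} = \frac{72}{-175} - \frac{4380}{-3460} = 72 \left(- \frac{1}{175}\right) - - \frac{219}{173} = - \frac{72}{175} + \frac{219}{173} = \frac{25869}{30275}$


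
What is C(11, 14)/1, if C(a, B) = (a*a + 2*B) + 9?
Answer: 158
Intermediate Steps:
C(a, B) = 9 + a**2 + 2*B (C(a, B) = (a**2 + 2*B) + 9 = 9 + a**2 + 2*B)
C(11, 14)/1 = (9 + 11**2 + 2*14)/1 = 1*(9 + 121 + 28) = 1*158 = 158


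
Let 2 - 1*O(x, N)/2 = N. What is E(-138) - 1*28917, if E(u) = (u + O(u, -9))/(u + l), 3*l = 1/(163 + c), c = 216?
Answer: -4537089993/156905 ≈ -28916.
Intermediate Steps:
O(x, N) = 4 - 2*N
l = 1/1137 (l = 1/(3*(163 + 216)) = (⅓)/379 = (⅓)*(1/379) = 1/1137 ≈ 0.00087951)
E(u) = (22 + u)/(1/1137 + u) (E(u) = (u + (4 - 2*(-9)))/(u + 1/1137) = (u + (4 + 18))/(1/1137 + u) = (u + 22)/(1/1137 + u) = (22 + u)/(1/1137 + u))
E(-138) - 1*28917 = 1137*(22 - 138)/(1 + 1137*(-138)) - 1*28917 = 1137*(-116)/(1 - 156906) - 28917 = 1137*(-116)/(-156905) - 28917 = 1137*(-1/156905)*(-116) - 28917 = 131892/156905 - 28917 = -4537089993/156905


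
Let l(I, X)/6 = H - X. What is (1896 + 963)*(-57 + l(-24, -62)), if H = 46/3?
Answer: 1163613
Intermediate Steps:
H = 46/3 (H = 46*(⅓) = 46/3 ≈ 15.333)
l(I, X) = 92 - 6*X (l(I, X) = 6*(46/3 - X) = 92 - 6*X)
(1896 + 963)*(-57 + l(-24, -62)) = (1896 + 963)*(-57 + (92 - 6*(-62))) = 2859*(-57 + (92 + 372)) = 2859*(-57 + 464) = 2859*407 = 1163613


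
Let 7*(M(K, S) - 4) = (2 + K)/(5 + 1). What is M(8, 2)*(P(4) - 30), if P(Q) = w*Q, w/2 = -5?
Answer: -890/3 ≈ -296.67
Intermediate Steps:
w = -10 (w = 2*(-5) = -10)
M(K, S) = 85/21 + K/42 (M(K, S) = 4 + ((2 + K)/(5 + 1))/7 = 4 + ((2 + K)/6)/7 = 4 + ((2 + K)*(⅙))/7 = 4 + (⅓ + K/6)/7 = 4 + (1/21 + K/42) = 85/21 + K/42)
P(Q) = -10*Q
M(8, 2)*(P(4) - 30) = (85/21 + (1/42)*8)*(-10*4 - 30) = (85/21 + 4/21)*(-40 - 30) = (89/21)*(-70) = -890/3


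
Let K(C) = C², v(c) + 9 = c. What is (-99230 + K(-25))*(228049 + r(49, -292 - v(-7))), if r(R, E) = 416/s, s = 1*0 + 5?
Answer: -22494975581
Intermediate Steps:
v(c) = -9 + c
s = 5 (s = 0 + 5 = 5)
r(R, E) = 416/5
(-99230 + K(-25))*(228049 + r(49, -292 - v(-7))) = (-99230 + (-25)²)*(228049 + 416/5) = (-99230 + 625)*(1140661/5) = -98605*1140661/5 = -22494975581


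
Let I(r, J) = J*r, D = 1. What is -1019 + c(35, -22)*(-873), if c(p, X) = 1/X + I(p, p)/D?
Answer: -23548895/22 ≈ -1.0704e+6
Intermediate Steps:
c(p, X) = 1/X + p² (c(p, X) = 1/X + (p*p)/1 = 1/X + p²*1 = 1/X + p²)
-1019 + c(35, -22)*(-873) = -1019 + (1/(-22) + 35²)*(-873) = -1019 + (-1/22 + 1225)*(-873) = -1019 + (26949/22)*(-873) = -1019 - 23526477/22 = -23548895/22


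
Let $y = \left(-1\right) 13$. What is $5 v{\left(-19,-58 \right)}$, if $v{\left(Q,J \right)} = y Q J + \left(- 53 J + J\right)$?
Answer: $-56550$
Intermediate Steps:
$y = -13$
$v{\left(Q,J \right)} = - 52 J - 13 J Q$ ($v{\left(Q,J \right)} = - 13 Q J + \left(- 53 J + J\right) = - 13 J Q - 52 J = - 52 J - 13 J Q$)
$5 v{\left(-19,-58 \right)} = 5 \cdot 13 \left(-58\right) \left(-4 - -19\right) = 5 \cdot 13 \left(-58\right) \left(-4 + 19\right) = 5 \cdot 13 \left(-58\right) 15 = 5 \left(-11310\right) = -56550$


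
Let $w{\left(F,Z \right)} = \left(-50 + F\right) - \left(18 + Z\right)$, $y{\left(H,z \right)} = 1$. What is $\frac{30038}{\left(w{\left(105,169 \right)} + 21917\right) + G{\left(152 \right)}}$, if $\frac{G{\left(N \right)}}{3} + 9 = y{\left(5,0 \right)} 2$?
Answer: $\frac{15019}{10882} \approx 1.3802$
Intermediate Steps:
$w{\left(F,Z \right)} = -68 + F - Z$
$G{\left(N \right)} = -21$ ($G{\left(N \right)} = -27 + 3 \cdot 1 \cdot 2 = -27 + 3 \cdot 2 = -27 + 6 = -21$)
$\frac{30038}{\left(w{\left(105,169 \right)} + 21917\right) + G{\left(152 \right)}} = \frac{30038}{\left(\left(-68 + 105 - 169\right) + 21917\right) - 21} = \frac{30038}{\left(-132 + 21917\right) - 21} = \frac{30038}{21785 - 21} = \frac{30038}{21764} = 30038 \cdot \frac{1}{21764} = \frac{15019}{10882}$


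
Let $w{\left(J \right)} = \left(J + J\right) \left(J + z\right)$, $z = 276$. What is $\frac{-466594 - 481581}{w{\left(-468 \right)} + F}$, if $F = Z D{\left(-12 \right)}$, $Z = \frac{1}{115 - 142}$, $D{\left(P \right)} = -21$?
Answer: $- \frac{1706715}{323483} \approx -5.2761$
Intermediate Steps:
$Z = - \frac{1}{27}$ ($Z = \frac{1}{-27} = - \frac{1}{27} \approx -0.037037$)
$w{\left(J \right)} = 2 J \left(276 + J\right)$ ($w{\left(J \right)} = \left(J + J\right) \left(J + 276\right) = 2 J \left(276 + J\right)$)
$F = \frac{7}{9}$ ($F = \left(- \frac{1}{27}\right) \left(-21\right) = \frac{7}{9} \approx 0.77778$)
$\frac{-466594 - 481581}{w{\left(-468 \right)} + F} = \frac{-466594 - 481581}{2 \left(-468\right) \left(276 - 468\right) + \frac{7}{9}} = - \frac{948175}{2 \left(-468\right) \left(-192\right) + \frac{7}{9}} = - \frac{948175}{179712 + \frac{7}{9}} = - \frac{948175}{\frac{1617415}{9}} = \left(-948175\right) \frac{9}{1617415} = - \frac{1706715}{323483}$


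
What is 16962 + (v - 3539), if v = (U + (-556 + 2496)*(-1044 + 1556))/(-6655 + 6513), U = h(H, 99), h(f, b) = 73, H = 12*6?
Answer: 912713/142 ≈ 6427.6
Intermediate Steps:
H = 72
U = 73
v = -993353/142 (v = (73 + (-556 + 2496)*(-1044 + 1556))/(-6655 + 6513) = (73 + 1940*512)/(-142) = (73 + 993280)*(-1/142) = 993353*(-1/142) = -993353/142 ≈ -6995.4)
16962 + (v - 3539) = 16962 + (-993353/142 - 3539) = 16962 - 1495891/142 = 912713/142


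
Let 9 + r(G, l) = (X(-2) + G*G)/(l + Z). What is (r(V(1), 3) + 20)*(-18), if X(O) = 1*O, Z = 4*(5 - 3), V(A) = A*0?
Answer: -2142/11 ≈ -194.73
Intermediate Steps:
V(A) = 0
Z = 8 (Z = 4*2 = 8)
X(O) = O
r(G, l) = -9 + (-2 + G²)/(8 + l) (r(G, l) = -9 + (-2 + G*G)/(l + 8) = -9 + (-2 + G²)/(8 + l))
(r(V(1), 3) + 20)*(-18) = ((-74 + 0² - 9*3)/(8 + 3) + 20)*(-18) = ((-74 + 0 - 27)/11 + 20)*(-18) = ((1/11)*(-101) + 20)*(-18) = (-101/11 + 20)*(-18) = (119/11)*(-18) = -2142/11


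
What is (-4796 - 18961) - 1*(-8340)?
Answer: -15417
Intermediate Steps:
(-4796 - 18961) - 1*(-8340) = -23757 + 8340 = -15417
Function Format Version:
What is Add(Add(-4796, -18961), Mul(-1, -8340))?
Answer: -15417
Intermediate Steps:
Add(Add(-4796, -18961), Mul(-1, -8340)) = Add(-23757, 8340) = -15417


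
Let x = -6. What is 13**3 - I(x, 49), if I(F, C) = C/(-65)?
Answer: 142854/65 ≈ 2197.8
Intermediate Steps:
I(F, C) = -C/65 (I(F, C) = C*(-1/65) = -C/65)
13**3 - I(x, 49) = 13**3 - (-1)*49/65 = 2197 - 1*(-49/65) = 2197 + 49/65 = 142854/65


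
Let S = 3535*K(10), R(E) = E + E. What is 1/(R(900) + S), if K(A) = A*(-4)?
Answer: -1/139600 ≈ -7.1633e-6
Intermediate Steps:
R(E) = 2*E
K(A) = -4*A
S = -141400 (S = 3535*(-4*10) = 3535*(-40) = -141400)
1/(R(900) + S) = 1/(2*900 - 141400) = 1/(1800 - 141400) = 1/(-139600) = -1/139600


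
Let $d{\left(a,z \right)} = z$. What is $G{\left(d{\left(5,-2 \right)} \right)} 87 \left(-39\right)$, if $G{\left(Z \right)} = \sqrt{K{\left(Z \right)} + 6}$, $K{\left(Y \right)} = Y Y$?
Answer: $- 3393 \sqrt{10} \approx -10730.0$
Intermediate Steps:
$K{\left(Y \right)} = Y^{2}$
$G{\left(Z \right)} = \sqrt{6 + Z^{2}}$ ($G{\left(Z \right)} = \sqrt{Z^{2} + 6} = \sqrt{6 + Z^{2}}$)
$G{\left(d{\left(5,-2 \right)} \right)} 87 \left(-39\right) = \sqrt{6 + \left(-2\right)^{2}} \cdot 87 \left(-39\right) = \sqrt{6 + 4} \cdot 87 \left(-39\right) = \sqrt{10} \cdot 87 \left(-39\right) = 87 \sqrt{10} \left(-39\right) = - 3393 \sqrt{10}$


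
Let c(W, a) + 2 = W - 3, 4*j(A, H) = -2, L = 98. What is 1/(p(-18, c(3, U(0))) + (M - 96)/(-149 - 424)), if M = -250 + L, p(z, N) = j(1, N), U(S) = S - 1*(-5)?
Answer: -1146/77 ≈ -14.883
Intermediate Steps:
j(A, H) = -1/2 (j(A, H) = (1/4)*(-2) = -1/2)
U(S) = 5 + S (U(S) = S + 5 = 5 + S)
c(W, a) = -5 + W (c(W, a) = -2 + (W - 3) = -2 + (-3 + W) = -5 + W)
p(z, N) = -1/2
M = -152 (M = -250 + 98 = -152)
1/(p(-18, c(3, U(0))) + (M - 96)/(-149 - 424)) = 1/(-1/2 + (-152 - 96)/(-149 - 424)) = 1/(-1/2 - 248/(-573)) = 1/(-1/2 - 248*(-1/573)) = 1/(-1/2 + 248/573) = 1/(-77/1146) = -1146/77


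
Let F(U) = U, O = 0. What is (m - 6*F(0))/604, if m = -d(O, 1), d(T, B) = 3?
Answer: -3/604 ≈ -0.0049669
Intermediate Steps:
m = -3 (m = -1*3 = -3)
(m - 6*F(0))/604 = (-3 - 6*0)/604 = (-3 + 0)*(1/604) = -3*1/604 = -3/604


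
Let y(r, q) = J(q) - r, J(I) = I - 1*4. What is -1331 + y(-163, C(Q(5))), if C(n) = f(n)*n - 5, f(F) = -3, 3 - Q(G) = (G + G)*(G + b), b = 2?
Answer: -976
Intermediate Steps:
Q(G) = 3 - 2*G*(2 + G) (Q(G) = 3 - (G + G)*(G + 2) = 3 - 2*G*(2 + G))
J(I) = -4 + I (J(I) = I - 4 = -4 + I)
C(n) = -5 - 3*n (C(n) = -3*n - 5 = -5 - 3*n)
y(r, q) = -4 + q - r (y(r, q) = (-4 + q) - r = -4 + q - r)
-1331 + y(-163, C(Q(5))) = -1331 + (-4 + (-5 - 3*(3 - 4*5 - 2*5²)) - 1*(-163)) = -1331 + (-4 + (-5 - 3*(3 - 20 - 2*25)) + 163) = -1331 + (-4 + (-5 - 3*(3 - 20 - 50)) + 163) = -1331 + (-4 + (-5 - 3*(-67)) + 163) = -1331 + (-4 + (-5 + 201) + 163) = -1331 + (-4 + 196 + 163) = -1331 + 355 = -976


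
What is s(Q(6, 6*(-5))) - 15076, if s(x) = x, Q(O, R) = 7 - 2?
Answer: -15071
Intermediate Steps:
Q(O, R) = 5
s(Q(6, 6*(-5))) - 15076 = 5 - 15076 = -15071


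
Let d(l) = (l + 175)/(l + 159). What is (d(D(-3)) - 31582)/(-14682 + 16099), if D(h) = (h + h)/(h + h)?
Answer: -24293/1090 ≈ -22.287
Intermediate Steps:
D(h) = 1 (D(h) = (2*h)/((2*h)) = (2*h)*(1/(2*h)) = 1)
d(l) = (175 + l)/(159 + l)
(d(D(-3)) - 31582)/(-14682 + 16099) = ((175 + 1)/(159 + 1) - 31582)/(-14682 + 16099) = (176/160 - 31582)/1417 = ((1/160)*176 - 31582)*(1/1417) = (11/10 - 31582)*(1/1417) = -315809/10*1/1417 = -24293/1090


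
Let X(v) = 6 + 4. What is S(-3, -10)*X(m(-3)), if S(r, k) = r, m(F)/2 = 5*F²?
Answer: -30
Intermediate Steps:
m(F) = 10*F² (m(F) = 2*(5*F²) = 10*F²)
X(v) = 10
S(-3, -10)*X(m(-3)) = -3*10 = -30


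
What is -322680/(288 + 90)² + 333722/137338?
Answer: 140304517/817641783 ≈ 0.17160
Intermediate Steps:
-322680/(288 + 90)² + 333722/137338 = -322680/(378²) + 333722*(1/137338) = -322680/142884 + 166861/68669 = -322680*1/142884 + 166861/68669 = -26890/11907 + 166861/68669 = 140304517/817641783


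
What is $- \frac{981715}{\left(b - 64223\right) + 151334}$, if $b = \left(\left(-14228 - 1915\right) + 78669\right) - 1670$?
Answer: $- \frac{981715}{147967} \approx -6.6347$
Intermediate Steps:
$b = 60856$ ($b = \left(-16143 + 78669\right) - 1670 = 62526 - 1670 = 60856$)
$- \frac{981715}{\left(b - 64223\right) + 151334} = - \frac{981715}{\left(60856 - 64223\right) + 151334} = - \frac{981715}{-3367 + 151334} = - \frac{981715}{147967}$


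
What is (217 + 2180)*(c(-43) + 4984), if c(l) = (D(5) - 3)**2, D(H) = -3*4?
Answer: 12485973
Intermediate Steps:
D(H) = -12
c(l) = 225 (c(l) = (-12 - 3)**2 = (-15)**2 = 225)
(217 + 2180)*(c(-43) + 4984) = (217 + 2180)*(225 + 4984) = 2397*5209 = 12485973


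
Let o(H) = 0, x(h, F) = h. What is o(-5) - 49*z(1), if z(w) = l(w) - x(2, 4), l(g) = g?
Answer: 49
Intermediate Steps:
z(w) = -2 + w (z(w) = w - 1*2 = w - 2 = -2 + w)
o(-5) - 49*z(1) = 0 - 49*(-2 + 1) = 0 - 49*(-1) = 0 + 49 = 49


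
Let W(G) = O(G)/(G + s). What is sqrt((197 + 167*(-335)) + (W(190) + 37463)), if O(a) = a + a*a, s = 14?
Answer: 5*I*sqrt(7535454)/102 ≈ 134.56*I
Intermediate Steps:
O(a) = a + a**2
W(G) = G*(1 + G)/(14 + G) (W(G) = (G*(1 + G))/(G + 14) = (G*(1 + G))/(14 + G) = G*(1 + G)/(14 + G))
sqrt((197 + 167*(-335)) + (W(190) + 37463)) = sqrt((197 + 167*(-335)) + (190*(1 + 190)/(14 + 190) + 37463)) = sqrt((197 - 55945) + (190*191/204 + 37463)) = sqrt(-55748 + (190*(1/204)*191 + 37463)) = sqrt(-55748 + (18145/102 + 37463)) = sqrt(-55748 + 3839371/102) = sqrt(-1846925/102) = 5*I*sqrt(7535454)/102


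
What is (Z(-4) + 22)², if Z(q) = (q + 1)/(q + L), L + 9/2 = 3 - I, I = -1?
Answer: 4624/9 ≈ 513.78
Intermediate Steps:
L = -½ (L = -9/2 + (3 - 1*(-1)) = -9/2 + (3 + 1) = -9/2 + 4 = -½ ≈ -0.50000)
Z(q) = (1 + q)/(-½ + q) (Z(q) = (q + 1)/(q - ½) = (1 + q)/(-½ + q))
(Z(-4) + 22)² = (2*(1 - 4)/(-1 + 2*(-4)) + 22)² = (2*(-3)/(-1 - 8) + 22)² = (2*(-3)/(-9) + 22)² = (2*(-⅑)*(-3) + 22)² = (⅔ + 22)² = (68/3)² = 4624/9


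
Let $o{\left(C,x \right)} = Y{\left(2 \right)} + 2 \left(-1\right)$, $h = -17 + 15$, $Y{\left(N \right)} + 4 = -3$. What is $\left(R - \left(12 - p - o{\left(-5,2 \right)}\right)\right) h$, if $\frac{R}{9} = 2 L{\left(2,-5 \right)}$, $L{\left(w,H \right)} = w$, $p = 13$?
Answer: $-56$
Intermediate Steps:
$Y{\left(N \right)} = -7$ ($Y{\left(N \right)} = -4 - 3 = -7$)
$h = -2$
$o{\left(C,x \right)} = -9$ ($o{\left(C,x \right)} = -7 + 2 \left(-1\right) = -7 - 2 = -9$)
$R = 36$ ($R = 9 \cdot 2 \cdot 2 = 9 \cdot 4 = 36$)
$\left(R - \left(12 - p - o{\left(-5,2 \right)}\right)\right) h = \left(36 - \left(21 - 13\right)\right) \left(-2\right) = \left(36 - 8\right) \left(-2\right) = 28 \left(-2\right) = -56$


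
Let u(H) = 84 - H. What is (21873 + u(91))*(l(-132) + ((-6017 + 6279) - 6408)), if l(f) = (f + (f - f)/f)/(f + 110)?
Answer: -134257240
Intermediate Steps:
l(f) = f/(110 + f) (l(f) = (f + 0/f)/(110 + f) = (f + 0)/(110 + f) = f/(110 + f))
(21873 + u(91))*(l(-132) + ((-6017 + 6279) - 6408)) = (21873 + (84 - 1*91))*(-132/(110 - 132) + ((-6017 + 6279) - 6408)) = (21873 + (84 - 91))*(-132/(-22) + (262 - 6408)) = (21873 - 7)*(-132*(-1/22) - 6146) = 21866*(6 - 6146) = 21866*(-6140) = -134257240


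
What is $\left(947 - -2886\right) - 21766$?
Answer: $-17933$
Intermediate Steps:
$\left(947 - -2886\right) - 21766 = \left(947 + 2886\right) - 21766 = 3833 - 21766 = -17933$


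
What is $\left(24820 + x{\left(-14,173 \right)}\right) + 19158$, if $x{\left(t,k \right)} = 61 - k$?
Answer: $43866$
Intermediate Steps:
$\left(24820 + x{\left(-14,173 \right)}\right) + 19158 = \left(24820 + \left(61 - 173\right)\right) + 19158 = \left(24820 - 112\right) + 19158 = 24708 + 19158 = 43866$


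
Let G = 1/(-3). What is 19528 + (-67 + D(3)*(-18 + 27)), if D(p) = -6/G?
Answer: 19623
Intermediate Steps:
G = -⅓ ≈ -0.33333
D(p) = 18 (D(p) = -6/(-⅓) = -6*(-3) = 18)
19528 + (-67 + D(3)*(-18 + 27)) = 19528 + (-67 + 18*(-18 + 27)) = 19528 + (-67 + 18*9) = 19528 + (-67 + 162) = 19528 + 95 = 19623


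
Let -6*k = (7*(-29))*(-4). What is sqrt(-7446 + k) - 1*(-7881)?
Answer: 7881 + 2*I*sqrt(17058)/3 ≈ 7881.0 + 87.071*I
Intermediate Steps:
k = -406/3 (k = -7*(-29)*(-4)/6 = -(-203)*(-4)/6 = -1/6*812 = -406/3 ≈ -135.33)
sqrt(-7446 + k) - 1*(-7881) = sqrt(-7446 - 406/3) - 1*(-7881) = sqrt(-22744/3) + 7881 = 2*I*sqrt(17058)/3 + 7881 = 7881 + 2*I*sqrt(17058)/3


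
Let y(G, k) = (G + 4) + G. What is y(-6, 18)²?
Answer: 64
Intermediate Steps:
y(G, k) = 4 + 2*G (y(G, k) = (4 + G) + G = 4 + 2*G)
y(-6, 18)² = (4 + 2*(-6))² = (4 - 12)² = (-8)² = 64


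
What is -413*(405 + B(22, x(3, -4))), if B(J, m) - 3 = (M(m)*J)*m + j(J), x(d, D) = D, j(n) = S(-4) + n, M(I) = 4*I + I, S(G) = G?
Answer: -902818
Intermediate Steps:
M(I) = 5*I
j(n) = -4 + n
B(J, m) = -1 + J + 5*J*m**2 (B(J, m) = 3 + (((5*m)*J)*m + (-4 + J)) = 3 + ((5*J*m)*m + (-4 + J)) = 3 + (5*J*m**2 + (-4 + J)) = 3 + (-4 + J + 5*J*m**2) = -1 + J + 5*J*m**2)
-413*(405 + B(22, x(3, -4))) = -413*(405 + (-1 + 22 + 5*22*(-4)**2)) = -413*(405 + (-1 + 22 + 5*22*16)) = -413*(405 + (-1 + 22 + 1760)) = -413*(405 + 1781) = -413*2186 = -902818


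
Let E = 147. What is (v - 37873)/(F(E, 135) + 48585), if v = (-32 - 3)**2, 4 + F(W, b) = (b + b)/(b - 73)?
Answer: -568044/753073 ≈ -0.75430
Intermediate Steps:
F(W, b) = -4 + 2*b/(-73 + b) (F(W, b) = -4 + (b + b)/(b - 73) = -4 + (2*b)/(-73 + b) = -4 + 2*b/(-73 + b))
v = 1225 (v = (-35)**2 = 1225)
(v - 37873)/(F(E, 135) + 48585) = (1225 - 37873)/(2*(146 - 1*135)/(-73 + 135) + 48585) = -36648/(2*(146 - 135)/62 + 48585) = -36648/(2*(1/62)*11 + 48585) = -36648/(11/31 + 48585) = -36648/1506146/31 = -36648*31/1506146 = -568044/753073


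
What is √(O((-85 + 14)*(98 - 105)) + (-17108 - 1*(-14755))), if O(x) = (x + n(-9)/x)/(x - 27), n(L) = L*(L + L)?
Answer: I*√128332033225410/233590 ≈ 48.497*I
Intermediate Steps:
n(L) = 2*L² (n(L) = L*(2*L) = 2*L²)
O(x) = (x + 162/x)/(-27 + x) (O(x) = (x + (2*(-9)²)/x)/(x - 27) = (x + (2*81)/x)/(-27 + x) = (x + 162/x)/(-27 + x))
√(O((-85 + 14)*(98 - 105)) + (-17108 - 1*(-14755))) = √((162 + ((-85 + 14)*(98 - 105))²)/((((-85 + 14)*(98 - 105)))*(-27 + (-85 + 14)*(98 - 105))) + (-17108 - 1*(-14755))) = √((162 + (-71*(-7))²)/(((-71*(-7)))*(-27 - 71*(-7))) + (-17108 + 14755)) = √((162 + 497²)/(497*(-27 + 497)) - 2353) = √((1/497)*(162 + 247009)/470 - 2353) = √((1/497)*(1/470)*247171 - 2353) = √(247171/233590 - 2353) = √(-549390099/233590) = I*√128332033225410/233590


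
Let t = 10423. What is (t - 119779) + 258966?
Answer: 149610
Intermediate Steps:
(t - 119779) + 258966 = (10423 - 119779) + 258966 = -109356 + 258966 = 149610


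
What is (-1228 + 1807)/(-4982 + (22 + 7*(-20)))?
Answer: -193/1700 ≈ -0.11353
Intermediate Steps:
(-1228 + 1807)/(-4982 + (22 + 7*(-20))) = 579/(-4982 + (22 - 140)) = 579/(-4982 - 118) = 579/(-5100) = 579*(-1/5100) = -193/1700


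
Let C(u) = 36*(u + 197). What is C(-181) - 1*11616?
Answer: -11040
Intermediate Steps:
C(u) = 7092 + 36*u (C(u) = 36*(197 + u) = 7092 + 36*u)
C(-181) - 1*11616 = (7092 + 36*(-181)) - 1*11616 = (7092 - 6516) - 11616 = 576 - 11616 = -11040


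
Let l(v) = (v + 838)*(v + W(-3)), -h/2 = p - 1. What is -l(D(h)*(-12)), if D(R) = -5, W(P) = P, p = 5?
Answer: -51186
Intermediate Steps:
h = -8 (h = -2*(5 - 1) = -2*4 = -8)
l(v) = (-3 + v)*(838 + v) (l(v) = (v + 838)*(v - 3) = (838 + v)*(-3 + v) = (-3 + v)*(838 + v))
-l(D(h)*(-12)) = -(-2514 + (-5*(-12))² + 835*(-5*(-12))) = -(-2514 + 60² + 835*60) = -(-2514 + 3600 + 50100) = -1*51186 = -51186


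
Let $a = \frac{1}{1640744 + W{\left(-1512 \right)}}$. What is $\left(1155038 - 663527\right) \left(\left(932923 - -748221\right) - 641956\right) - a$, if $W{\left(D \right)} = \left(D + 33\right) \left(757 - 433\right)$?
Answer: $\frac{593286581930469263}{1161548} \approx 5.1077 \cdot 10^{11}$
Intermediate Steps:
$W{\left(D \right)} = 10692 + 324 D$ ($W{\left(D \right)} = \left(33 + D\right) 324 = 10692 + 324 D$)
$a = \frac{1}{1161548}$ ($a = \frac{1}{1640744 + \left(10692 + 324 \left(-1512\right)\right)} = \frac{1}{1640744 + \left(10692 - 489888\right)} = \frac{1}{1640744 - 479196} = \frac{1}{1161548} \approx 8.6092 \cdot 10^{-7}$)
$\left(1155038 - 663527\right) \left(\left(932923 - -748221\right) - 641956\right) - a = \left(1155038 - 663527\right) \left(\left(932923 - -748221\right) - 641956\right) - \frac{1}{1161548} = 491511 \left(\left(932923 + 748221\right) - 641956\right) - \frac{1}{1161548} = 491511 \left(1681144 - 641956\right) - \frac{1}{1161548} = 491511 \cdot 1039188 - \frac{1}{1161548} = 510772333068 - \frac{1}{1161548} = \frac{593286581930469263}{1161548}$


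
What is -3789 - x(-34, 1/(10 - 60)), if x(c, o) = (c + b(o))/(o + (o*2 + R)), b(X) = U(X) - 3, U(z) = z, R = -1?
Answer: -202668/53 ≈ -3823.9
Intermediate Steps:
b(X) = -3 + X (b(X) = X - 3 = -3 + X)
x(c, o) = (-3 + c + o)/(-1 + 3*o) (x(c, o) = (c + (-3 + o))/(o + (o*2 - 1)) = (-3 + c + o)/(o + (2*o - 1)) = (-3 + c + o)/(o + (-1 + 2*o)) = (-3 + c + o)/(-1 + 3*o))
-3789 - x(-34, 1/(10 - 60)) = -3789 - (-3 - 34 + 1/(10 - 60))/(-1 + 3/(10 - 60)) = -3789 - (-3 - 34 + 1/(-50))/(-1 + 3/(-50)) = -3789 - (-3 - 34 - 1/50)/(-1 + 3*(-1/50)) = -3789 - (-1851)/((-1 - 3/50)*50) = -3789 - (-1851)/((-53/50)*50) = -3789 - (-50)*(-1851)/(53*50) = -3789 - 1*1851/53 = -3789 - 1851/53 = -202668/53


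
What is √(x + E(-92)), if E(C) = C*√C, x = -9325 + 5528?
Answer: √(-3797 - 184*I*√23) ≈ 7.1131 - 62.029*I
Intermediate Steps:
x = -3797
E(C) = C^(3/2)
√(x + E(-92)) = √(-3797 + (-92)^(3/2)) = √(-3797 - 184*I*√23)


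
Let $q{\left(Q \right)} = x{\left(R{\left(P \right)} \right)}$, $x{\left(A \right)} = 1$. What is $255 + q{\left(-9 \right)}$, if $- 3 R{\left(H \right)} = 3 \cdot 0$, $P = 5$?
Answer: $256$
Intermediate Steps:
$R{\left(H \right)} = 0$ ($R{\left(H \right)} = - \frac{3 \cdot 0}{3} = \left(- \frac{1}{3}\right) 0 = 0$)
$q{\left(Q \right)} = 1$
$255 + q{\left(-9 \right)} = 255 + 1 = 256$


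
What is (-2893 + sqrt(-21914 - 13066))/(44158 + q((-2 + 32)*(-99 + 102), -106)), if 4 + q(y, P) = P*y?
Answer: -2893/34614 + I*sqrt(8745)/17307 ≈ -0.083579 + 0.0054033*I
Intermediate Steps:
q(y, P) = -4 + P*y
(-2893 + sqrt(-21914 - 13066))/(44158 + q((-2 + 32)*(-99 + 102), -106)) = (-2893 + sqrt(-21914 - 13066))/(44158 + (-4 - 106*(-2 + 32)*(-99 + 102))) = (-2893 + sqrt(-34980))/(44158 + (-4 - 3180*3)) = (-2893 + 2*I*sqrt(8745))/(44158 + (-4 - 106*90)) = (-2893 + 2*I*sqrt(8745))/(44158 + (-4 - 9540)) = (-2893 + 2*I*sqrt(8745))/(44158 - 9544) = (-2893 + 2*I*sqrt(8745))/34614 = (-2893 + 2*I*sqrt(8745))*(1/34614) = -2893/34614 + I*sqrt(8745)/17307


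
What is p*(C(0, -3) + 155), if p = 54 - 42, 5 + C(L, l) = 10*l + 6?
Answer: 1512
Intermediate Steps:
C(L, l) = 1 + 10*l (C(L, l) = -5 + (10*l + 6) = -5 + (6 + 10*l) = 1 + 10*l)
p = 12
p*(C(0, -3) + 155) = 12*((1 + 10*(-3)) + 155) = 12*((1 - 30) + 155) = 12*(-29 + 155) = 12*126 = 1512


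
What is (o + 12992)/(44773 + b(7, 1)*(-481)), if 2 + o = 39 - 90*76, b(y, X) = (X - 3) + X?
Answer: 6189/45254 ≈ 0.13676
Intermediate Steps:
b(y, X) = -3 + 2*X (b(y, X) = (-3 + X) + X = -3 + 2*X)
o = -6803 (o = -2 + (39 - 90*76) = -2 + (39 - 6840) = -2 - 6801 = -6803)
(o + 12992)/(44773 + b(7, 1)*(-481)) = (-6803 + 12992)/(44773 + (-3 + 2*1)*(-481)) = 6189/(44773 + (-3 + 2)*(-481)) = 6189/(44773 - 1*(-481)) = 6189/(44773 + 481) = 6189/45254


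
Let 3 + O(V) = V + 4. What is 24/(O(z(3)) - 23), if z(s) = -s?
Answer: -24/25 ≈ -0.96000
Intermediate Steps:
O(V) = 1 + V (O(V) = -3 + (V + 4) = -3 + (4 + V) = 1 + V)
24/(O(z(3)) - 23) = 24/((1 - 1*3) - 23) = 24/((1 - 3) - 23) = 24/(-2 - 23) = 24/(-25) = 24*(-1/25) = -24/25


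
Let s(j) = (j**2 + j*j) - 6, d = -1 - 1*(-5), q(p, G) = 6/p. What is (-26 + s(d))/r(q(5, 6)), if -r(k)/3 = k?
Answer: 0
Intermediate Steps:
r(k) = -3*k
d = 4 (d = -1 + 5 = 4)
s(j) = -6 + 2*j**2 (s(j) = (j**2 + j**2) - 6 = 2*j**2 - 6 = -6 + 2*j**2)
(-26 + s(d))/r(q(5, 6)) = (-26 + (-6 + 2*4**2))/((-18/5)) = (-26 + (-6 + 2*16))/((-18/5)) = (-26 + (-6 + 32))/((-3*6/5)) = (-26 + 26)/(-18/5) = 0*(-5/18) = 0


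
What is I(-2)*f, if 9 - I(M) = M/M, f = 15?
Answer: 120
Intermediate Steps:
I(M) = 8 (I(M) = 9 - M/M = 9 - 1*1 = 9 - 1 = 8)
I(-2)*f = 8*15 = 120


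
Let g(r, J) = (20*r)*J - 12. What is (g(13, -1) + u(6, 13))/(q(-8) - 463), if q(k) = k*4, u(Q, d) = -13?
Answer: 19/33 ≈ 0.57576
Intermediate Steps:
q(k) = 4*k
g(r, J) = -12 + 20*J*r (g(r, J) = 20*J*r - 12 = -12 + 20*J*r)
(g(13, -1) + u(6, 13))/(q(-8) - 463) = ((-12 + 20*(-1)*13) - 13)/(4*(-8) - 463) = ((-12 - 260) - 13)/(-32 - 463) = (-272 - 13)/(-495) = -285*(-1/495) = 19/33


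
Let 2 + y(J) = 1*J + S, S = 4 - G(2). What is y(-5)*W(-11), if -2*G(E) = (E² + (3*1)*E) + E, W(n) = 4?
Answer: 12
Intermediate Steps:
G(E) = -2*E - E²/2 (G(E) = -((E² + (3*1)*E) + E)/2 = -((E² + 3*E) + E)/2 = -(E² + 4*E)/2 = -2*E - E²/2)
S = 10 (S = 4 - (-1)*2*(4 + 2)/2 = 4 - (-1)*2*6/2 = 4 - 1*(-6) = 4 + 6 = 10)
y(J) = 8 + J (y(J) = -2 + (1*J + 10) = -2 + (J + 10) = -2 + (10 + J) = 8 + J)
y(-5)*W(-11) = (8 - 5)*4 = 3*4 = 12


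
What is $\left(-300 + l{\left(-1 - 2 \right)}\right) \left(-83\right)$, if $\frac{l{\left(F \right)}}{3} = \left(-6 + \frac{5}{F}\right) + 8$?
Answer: $24817$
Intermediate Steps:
$l{\left(F \right)} = 6 + \frac{15}{F}$ ($l{\left(F \right)} = 3 \left(\left(-6 + \frac{5}{F}\right) + 8\right) = 3 \left(2 + \frac{5}{F}\right) = 6 + \frac{15}{F}$)
$\left(-300 + l{\left(-1 - 2 \right)}\right) \left(-83\right) = \left(-300 + \left(6 + \frac{15}{-1 - 2}\right)\right) \left(-83\right) = \left(-300 + \left(6 + \frac{15}{-3}\right)\right) \left(-83\right) = \left(-300 + \left(6 + 15 \left(- \frac{1}{3}\right)\right)\right) \left(-83\right) = \left(-300 + \left(6 - 5\right)\right) \left(-83\right) = \left(-300 + 1\right) \left(-83\right) = \left(-299\right) \left(-83\right) = 24817$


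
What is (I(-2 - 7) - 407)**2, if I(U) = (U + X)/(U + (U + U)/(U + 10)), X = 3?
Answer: 13402921/81 ≈ 1.6547e+5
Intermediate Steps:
I(U) = (3 + U)/(U + 2*U/(10 + U)) (I(U) = (U + 3)/(U + (U + U)/(U + 10)) = (3 + U)/(U + (2*U)/(10 + U)) = (3 + U)/(U + 2*U/(10 + U)))
(I(-2 - 7) - 407)**2 = ((30 + (-2 - 7)**2 + 13*(-2 - 7))/((-2 - 7)*(12 + (-2 - 7))) - 407)**2 = ((30 + (-9)**2 + 13*(-9))/((-9)*(12 - 9)) - 407)**2 = (-1/9*(30 + 81 - 117)/3 - 407)**2 = (-1/9*1/3*(-6) - 407)**2 = (2/9 - 407)**2 = (-3661/9)**2 = 13402921/81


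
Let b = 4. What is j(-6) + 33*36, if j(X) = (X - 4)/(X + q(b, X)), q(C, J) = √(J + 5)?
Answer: 44016/37 + 10*I/37 ≈ 1189.6 + 0.27027*I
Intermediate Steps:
q(C, J) = √(5 + J)
j(X) = (-4 + X)/(X + √(5 + X)) (j(X) = (X - 4)/(X + √(5 + X)) = (-4 + X)/(X + √(5 + X)))
j(-6) + 33*36 = (-4 - 6)/(-6 + √(5 - 6)) + 33*36 = -10/(-6 + √(-1)) + 1188 = -10/(-6 + I) + 1188 = ((-6 - I)/37)*(-10) + 1188 = -10*(-6 - I)/37 + 1188 = 1188 - 10*(-6 - I)/37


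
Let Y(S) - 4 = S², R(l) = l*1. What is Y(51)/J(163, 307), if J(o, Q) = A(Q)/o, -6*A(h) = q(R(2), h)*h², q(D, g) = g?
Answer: -2547690/28934443 ≈ -0.088050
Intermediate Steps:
R(l) = l
A(h) = -h³/6 (A(h) = -h*h²/6 = -h³/6)
J(o, Q) = -Q³/(6*o) (J(o, Q) = (-Q³/6)/o = -Q³/(6*o))
Y(S) = 4 + S²
Y(51)/J(163, 307) = (4 + 51²)/((-⅙*307³/163)) = (4 + 2601)/((-⅙*28934443*1/163)) = 2605/(-28934443/978) = 2605*(-978/28934443) = -2547690/28934443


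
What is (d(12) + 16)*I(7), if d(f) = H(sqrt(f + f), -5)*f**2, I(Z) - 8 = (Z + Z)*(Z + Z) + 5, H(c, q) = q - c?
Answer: -147136 - 60192*sqrt(6) ≈ -2.9458e+5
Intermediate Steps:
I(Z) = 13 + 4*Z**2 (I(Z) = 8 + ((Z + Z)*(Z + Z) + 5) = 8 + ((2*Z)*(2*Z) + 5) = 8 + (4*Z**2 + 5) = 8 + (5 + 4*Z**2) = 13 + 4*Z**2)
d(f) = f**2*(-5 - sqrt(2)*sqrt(f)) (d(f) = (-5 - sqrt(f + f))*f**2 = (-5 - sqrt(2*f))*f**2 = (-5 - sqrt(2)*sqrt(f))*f**2 = f**2*(-5 - sqrt(2)*sqrt(f)))
(d(12) + 16)*I(7) = (12**2*(-5 - sqrt(2)*sqrt(12)) + 16)*(13 + 4*7**2) = (144*(-5 - sqrt(2)*2*sqrt(3)) + 16)*(13 + 4*49) = (144*(-5 - 2*sqrt(6)) + 16)*(13 + 196) = ((-720 - 288*sqrt(6)) + 16)*209 = (-704 - 288*sqrt(6))*209 = -147136 - 60192*sqrt(6)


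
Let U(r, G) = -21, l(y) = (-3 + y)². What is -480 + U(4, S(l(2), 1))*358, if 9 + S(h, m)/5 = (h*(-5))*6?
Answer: -7998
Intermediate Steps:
S(h, m) = -45 - 150*h (S(h, m) = -45 + 5*((h*(-5))*6) = -45 + 5*(-5*h*6) = -45 + 5*(-30*h) = -45 - 150*h)
-480 + U(4, S(l(2), 1))*358 = -480 - 21*358 = -480 - 7518 = -7998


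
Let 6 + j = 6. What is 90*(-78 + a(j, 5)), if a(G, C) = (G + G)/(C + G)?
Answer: -7020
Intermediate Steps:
j = 0 (j = -6 + 6 = 0)
a(G, C) = 2*G/(C + G) (a(G, C) = (2*G)/(C + G) = 2*G/(C + G))
90*(-78 + a(j, 5)) = 90*(-78 + 2*0/(5 + 0)) = 90*(-78 + 2*0/5) = 90*(-78 + 2*0*(1/5)) = 90*(-78 + 0) = 90*(-78) = -7020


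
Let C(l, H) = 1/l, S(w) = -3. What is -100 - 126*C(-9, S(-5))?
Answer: -86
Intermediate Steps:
-100 - 126*C(-9, S(-5)) = -100 - 126/(-9) = -100 - 126*(-1/9) = -100 + 14 = -86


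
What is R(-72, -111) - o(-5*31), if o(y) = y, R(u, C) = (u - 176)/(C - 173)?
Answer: 11067/71 ≈ 155.87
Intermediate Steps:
R(u, C) = (-176 + u)/(-173 + C)
R(-72, -111) - o(-5*31) = (-176 - 72)/(-173 - 111) - (-5)*31 = -248/(-284) - 1*(-155) = -1/284*(-248) + 155 = 62/71 + 155 = 11067/71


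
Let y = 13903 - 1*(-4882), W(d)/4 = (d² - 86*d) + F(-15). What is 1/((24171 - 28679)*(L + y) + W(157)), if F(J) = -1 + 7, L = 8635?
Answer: -1/123564748 ≈ -8.0929e-9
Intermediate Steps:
F(J) = 6
W(d) = 24 - 344*d + 4*d² (W(d) = 4*((d² - 86*d) + 6) = 4*(6 + d² - 86*d) = 24 - 344*d + 4*d²)
y = 18785 (y = 13903 + 4882 = 18785)
1/((24171 - 28679)*(L + y) + W(157)) = 1/((24171 - 28679)*(8635 + 18785) + (24 - 344*157 + 4*157²)) = 1/(-4508*27420 + (24 - 54008 + 4*24649)) = 1/(-123609360 + (24 - 54008 + 98596)) = 1/(-123609360 + 44612) = 1/(-123564748) = -1/123564748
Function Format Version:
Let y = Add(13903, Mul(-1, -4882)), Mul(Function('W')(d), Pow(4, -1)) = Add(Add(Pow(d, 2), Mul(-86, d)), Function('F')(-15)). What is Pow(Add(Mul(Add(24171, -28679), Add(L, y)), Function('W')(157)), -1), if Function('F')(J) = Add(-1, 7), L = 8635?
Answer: Rational(-1, 123564748) ≈ -8.0929e-9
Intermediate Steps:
Function('F')(J) = 6
Function('W')(d) = Add(24, Mul(-344, d), Mul(4, Pow(d, 2))) (Function('W')(d) = Mul(4, Add(Add(Pow(d, 2), Mul(-86, d)), 6)) = Mul(4, Add(6, Pow(d, 2), Mul(-86, d))) = Add(24, Mul(-344, d), Mul(4, Pow(d, 2))))
y = 18785 (y = Add(13903, 4882) = 18785)
Pow(Add(Mul(Add(24171, -28679), Add(L, y)), Function('W')(157)), -1) = Pow(Add(Mul(Add(24171, -28679), Add(8635, 18785)), Add(24, Mul(-344, 157), Mul(4, Pow(157, 2)))), -1) = Pow(Add(Mul(-4508, 27420), Add(24, -54008, Mul(4, 24649))), -1) = Pow(Add(-123609360, Add(24, -54008, 98596)), -1) = Pow(Add(-123609360, 44612), -1) = Pow(-123564748, -1) = Rational(-1, 123564748)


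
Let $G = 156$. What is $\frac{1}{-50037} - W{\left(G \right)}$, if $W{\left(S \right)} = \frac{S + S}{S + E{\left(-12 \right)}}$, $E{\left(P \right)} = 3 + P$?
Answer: $- \frac{5203897}{2451813} \approx -2.1225$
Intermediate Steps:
$W{\left(S \right)} = \frac{2 S}{-9 + S}$ ($W{\left(S \right)} = \frac{S + S}{S + \left(3 - 12\right)} = \frac{2 S}{S - 9} = \frac{2 S}{-9 + S}$)
$\frac{1}{-50037} - W{\left(G \right)} = \frac{1}{-50037} - 2 \cdot 156 \frac{1}{-9 + 156} = - \frac{1}{50037} - 2 \cdot 156 \cdot \frac{1}{147} = - \frac{1}{50037} - \frac{104}{49} = - \frac{5203897}{2451813}$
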